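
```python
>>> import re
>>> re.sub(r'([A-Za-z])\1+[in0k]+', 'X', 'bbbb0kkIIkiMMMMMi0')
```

'XXX'

After group 1 captures some text, `\1` only succeeds where that same text appears again.
`sub` substitutes 'X' at each match site.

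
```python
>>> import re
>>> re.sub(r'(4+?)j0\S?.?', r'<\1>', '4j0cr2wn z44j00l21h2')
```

Pattern: one or more of a literal '4' (lazy) (captured); then the literal 'j0', then optionally a non-whitespace character, then optionally any character.
Matches: at [0:5] → '4j0cr'; at [10:16] → '44j00l'.
The replacement refers to a captured group, so each match is rewritten using its own captured text.

'<4>2wn z<44>21h2'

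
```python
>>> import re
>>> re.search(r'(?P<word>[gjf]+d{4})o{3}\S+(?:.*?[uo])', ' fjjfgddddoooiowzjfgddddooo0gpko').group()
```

The pattern matches one or more of one of [gjf], then exactly 4 of a literal 'd' (captured as 'word'); then exactly 3 of the literal 'o', then one or more of a non-whitespace character; then zero or more of any character (lazy), then one of [uo] (non-capturing group).
`re.search` tries every starting position until one works.
The match spans [1:32] → 'fjjfgddddoooiowzjfgddddooo0gpko'.
Captured: group 1 = 'fjjfgdddd'.

'fjjfgddddoooiowzjfgddddooo0gpko'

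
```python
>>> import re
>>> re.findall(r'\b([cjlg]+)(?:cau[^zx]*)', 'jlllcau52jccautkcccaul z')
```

['jlll']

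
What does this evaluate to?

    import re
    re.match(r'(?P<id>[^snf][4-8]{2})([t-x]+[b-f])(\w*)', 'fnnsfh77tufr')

`match` is anchored at position 0; if the pattern doesn't fit there, it returns None.
Here the string doesn't start with a match, so the call returns None.

None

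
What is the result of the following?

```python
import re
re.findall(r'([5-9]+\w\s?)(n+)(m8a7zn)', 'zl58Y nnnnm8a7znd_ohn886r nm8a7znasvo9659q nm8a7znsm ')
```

[('58Y ', 'nnnn', 'm8a7zn'), ('886r ', 'n', 'm8a7zn'), ('9659q ', 'n', 'm8a7zn')]

Pattern: one or more of a character in [5-9], then a word character, then optionally whitespace (captured); then one or more of a literal 'n' (captured); then the literal 'm8a', then the literal '7zn' (captured).
Multiple groups make `findall` return tuples — one 3-tuple for each match.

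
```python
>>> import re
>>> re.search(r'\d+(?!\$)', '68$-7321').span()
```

A negative assertion filters positions out without eating any characters.
`re.search` scans for the first position where the pattern succeeds.
The match spans [0:1] → '6'.

(0, 1)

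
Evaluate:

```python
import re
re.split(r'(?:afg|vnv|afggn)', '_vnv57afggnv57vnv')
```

Alternation tries branches left to right and keeps the first one that lets the overall match succeed at that position.
Matches to split on: at [1:4] → 'vnv'; at [6:9] → 'afg'; at [14:17] → 'vnv'.
Splitting on the pattern gives 4 pieces.

['_', '57', 'gnv57', '']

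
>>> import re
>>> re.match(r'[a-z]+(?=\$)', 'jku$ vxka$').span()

The lookaround is zero-width — it requires the adjacent text to match without consuming it, so the asserted text isn't part of the match.
`re.match` won't scan ahead — the pattern has to work from the very first character.
The match spans [0:3] → 'jku'.

(0, 3)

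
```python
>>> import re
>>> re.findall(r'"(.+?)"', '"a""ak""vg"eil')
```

A non-greedy quantifier consumes as few characters as it can — just enough that the remainder of the pattern still matches from where it stops; whatever follows it matches normally.
Walking the string: at [0:3] match '"a"', group 1 = 'a'; at [3:7] match '"ak"', group 1 = 'ak'; at [7:11] match '"vg"', group 1 = 'vg'.
`findall` collects group 1 from each match (3 total).

['a', 'ak', 'vg']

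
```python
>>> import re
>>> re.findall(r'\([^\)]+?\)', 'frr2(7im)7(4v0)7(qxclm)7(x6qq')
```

['(7im)', '(4v0)', '(qxclm)']

With no groups in the pattern, `findall` gives back each whole match — 3 here.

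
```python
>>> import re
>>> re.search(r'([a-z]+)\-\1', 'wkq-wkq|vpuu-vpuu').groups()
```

('wkq',)

After group 1 captures some text, `\1` only succeeds where that same text appears again.
Unlike `match`, `search` isn't anchored — it looks for the pattern anywhere in the string.
The match spans [0:7] → 'wkq-wkq'.
Captured: group 1 = 'wkq'.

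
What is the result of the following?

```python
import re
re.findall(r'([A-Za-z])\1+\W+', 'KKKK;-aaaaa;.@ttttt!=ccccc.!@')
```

['K', 'a', 't', 'c']

The backreference `\1` re-matches whatever the first group consumed, character for character.
Walking the string: at [0:6] match 'KKKK;-', group 1 = 'K'; at [6:14] match 'aaaaa;.@', group 1 = 'a'; at [14:21] match 'ttttt!=', group 1 = 't'; at [21:29] match 'ccccc.!@', group 1 = 'c'.
One capturing group, so `findall` returns just the captured substring from each match — 4 in all.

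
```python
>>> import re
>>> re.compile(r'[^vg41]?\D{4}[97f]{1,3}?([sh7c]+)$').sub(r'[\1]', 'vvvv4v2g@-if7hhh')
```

Because the quantifier is non-greedy, it stops expanding at the earliest point where the rest of the pattern can succeed.
Each match is replaced using the text its own group 1 captured.

'vvvv4v[7hhh]'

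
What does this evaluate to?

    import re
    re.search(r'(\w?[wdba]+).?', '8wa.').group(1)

'8wa'

The match spans [0:4] → '8wa.'.
Captured: group 1 = '8wa'.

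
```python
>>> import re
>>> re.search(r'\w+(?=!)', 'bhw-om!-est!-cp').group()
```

'om'

The positive lookaround only admits positions where the adjacent text matches; those characters stay outside the span.
The match spans [4:6] → 'om'.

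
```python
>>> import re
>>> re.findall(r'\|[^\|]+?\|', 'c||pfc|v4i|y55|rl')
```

['|pfc|', '|y55|']

Since nothing is captured, `findall` lists the 2 matched substrings directly.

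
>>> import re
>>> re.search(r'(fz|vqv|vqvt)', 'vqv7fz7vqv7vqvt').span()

The match spans [0:3] → 'vqv'.

(0, 3)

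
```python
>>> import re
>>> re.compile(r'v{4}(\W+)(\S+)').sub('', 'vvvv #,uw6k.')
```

''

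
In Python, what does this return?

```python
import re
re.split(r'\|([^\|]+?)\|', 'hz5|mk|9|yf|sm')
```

Matches to split on: at [3:7] → '|mk|'; at [8:12] → '|yf|'.
`re.split` interleaves the captured-group text with the surrounding fragments.

['hz5', 'mk', '9', 'yf', 'sm']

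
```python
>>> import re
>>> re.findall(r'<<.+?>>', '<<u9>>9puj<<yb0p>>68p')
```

Scanning left to right: at [0:6] → '<<u9>>'; at [10:18] → '<<yb0p>>'.
No capturing groups, so `findall` returns the 2 full match strings.

['<<u9>>', '<<yb0p>>']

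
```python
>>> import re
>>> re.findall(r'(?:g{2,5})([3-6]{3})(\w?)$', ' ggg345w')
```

Pattern: 2 to 5 of a literal 'g' (non-capturing group); then exactly 3 of a character in [3-6] (captured); then optionally a word character (captured); then anchored at the end.
Walking the string: at [1:8] match 'ggg345w', groups = ('345', 'w').
With 2 capturing groups, `findall` returns a 2-tuple per match.

[('345', 'w')]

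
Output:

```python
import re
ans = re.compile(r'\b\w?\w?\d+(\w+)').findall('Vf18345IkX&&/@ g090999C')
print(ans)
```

Because there's exactly one group, `findall` drops the full match and keeps group 1 from each hit.

['IkX', 'C']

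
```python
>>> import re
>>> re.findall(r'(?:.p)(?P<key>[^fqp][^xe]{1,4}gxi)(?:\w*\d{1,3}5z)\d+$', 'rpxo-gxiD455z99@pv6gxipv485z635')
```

This matches any character, then a literal 'p' (non-capturing group); then any character except [fqp], then 1 to 4 of any character except [xe], then the literal 'gxi' (captured as 'key'); then zero or more of a word character, then 1 to 3 of a digit, then the literal '5z' (non-capturing group); then one or more of a digit; then anchored at the end.
One capturing group, so `findall` returns just the captured substring from the one match — 1 in all.

['v6gxi']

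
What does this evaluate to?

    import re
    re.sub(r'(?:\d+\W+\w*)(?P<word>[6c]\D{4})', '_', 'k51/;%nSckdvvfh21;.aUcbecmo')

Each match is replaced by '_'.

'k_fh_o'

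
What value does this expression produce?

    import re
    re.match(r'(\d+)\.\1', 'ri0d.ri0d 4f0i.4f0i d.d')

`\1` has to match the exact text group 1 already captured.
With `match`, the pattern is implicitly anchored at the beginning.
Here the pattern fails at index 0, so the call returns None.

None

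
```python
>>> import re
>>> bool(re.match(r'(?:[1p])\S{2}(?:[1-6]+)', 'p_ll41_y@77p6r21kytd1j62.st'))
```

False

`re.match` won't scan ahead — the pattern has to work from the very first character.
Here position 0 doesn't satisfy it, so the call returns None, and `bool(None)` is False.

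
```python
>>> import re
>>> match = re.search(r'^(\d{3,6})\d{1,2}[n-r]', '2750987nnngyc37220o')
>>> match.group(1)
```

'275098'

The match spans [0:8] → '2750987n'.
Captured: group 1 = '275098'.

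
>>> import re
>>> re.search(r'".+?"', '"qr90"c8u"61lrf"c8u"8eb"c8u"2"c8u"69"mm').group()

A `+?`/`*?`/`{m,n}?` starts at its minimum and grows only as far as needed for what follows to match.
`search` walks the string left to right and returns the first match it finds.
The match spans [0:6] → '"qr90"'.

'"qr90"'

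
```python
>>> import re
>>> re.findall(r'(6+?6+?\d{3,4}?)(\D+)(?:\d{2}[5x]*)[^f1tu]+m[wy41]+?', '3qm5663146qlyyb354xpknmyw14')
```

[('663146', 'qlyyb')]

With 2 capturing groups, `findall` returns a 2-tuple per match.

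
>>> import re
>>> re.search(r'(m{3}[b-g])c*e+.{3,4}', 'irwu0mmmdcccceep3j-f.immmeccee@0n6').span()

The match spans [5:19] → 'mmmdcccceep3j-'.

(5, 19)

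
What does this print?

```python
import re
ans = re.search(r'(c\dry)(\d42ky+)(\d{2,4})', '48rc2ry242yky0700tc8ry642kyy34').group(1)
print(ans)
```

c8ry

This matches a literal 'c', then a digit, then the literal 'ry' (captured); then a digit, then the literal '42k', then one or more of a literal 'y' (captured); then 2 to 4 of a digit (captured).
`search` walks the string left to right and returns the first match it finds.
The match spans [18:30] → 'c8ry642kyy34'.
Captured: group 1 = 'c8ry', group 2 = '642kyy', group 3 = '34'.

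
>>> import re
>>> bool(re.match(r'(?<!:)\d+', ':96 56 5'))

False

`re.match` won't scan ahead — the pattern has to work from the very first character.
Here the string doesn't start with a match, so the call returns None, and `bool(None)` is False.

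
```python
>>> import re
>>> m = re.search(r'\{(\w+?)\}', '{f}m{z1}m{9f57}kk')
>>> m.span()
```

`re.search` scans for the first position where the pattern succeeds.
The match spans [0:3] → '{f}'.
Captured: group 1 = 'f'.

(0, 3)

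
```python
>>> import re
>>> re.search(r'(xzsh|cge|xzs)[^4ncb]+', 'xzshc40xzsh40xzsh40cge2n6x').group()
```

Unlike `match`, `search` isn't anchored — it looks for the pattern anywhere in the string.
The match spans [0:4] → 'xzsh'.
Captured: group 1 = 'xzs'.

'xzsh'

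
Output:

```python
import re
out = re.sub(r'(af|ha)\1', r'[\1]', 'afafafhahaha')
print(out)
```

[af]af[ha]ha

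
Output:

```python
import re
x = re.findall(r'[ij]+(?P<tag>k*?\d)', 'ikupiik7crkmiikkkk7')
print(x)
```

Pattern: one or more of one of [ij]; then zero or more of a literal 'k' (lazy), then a digit (captured as 'tag').
Matches: at [4:8] match 'iik7', group 1 = 'k7'; at [12:19] match 'iikkkk7', group 1 = 'kkkk7'.
Because there's exactly one group, `findall` drops the full match and keeps group 1 from each hit.

['k7', 'kkkk7']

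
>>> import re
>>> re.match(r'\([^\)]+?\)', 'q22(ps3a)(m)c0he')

With `match`, the pattern is implicitly anchored at the beginning.
Here the string doesn't start with a match, so the call returns None.

None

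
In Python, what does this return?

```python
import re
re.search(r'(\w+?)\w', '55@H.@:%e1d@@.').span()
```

Pattern: one or more of a word character (lazy) (captured); then a word character.
The match spans [0:2] → '55'.

(0, 2)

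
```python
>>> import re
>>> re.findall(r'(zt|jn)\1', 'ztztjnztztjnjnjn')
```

['zt', 'zt', 'jn']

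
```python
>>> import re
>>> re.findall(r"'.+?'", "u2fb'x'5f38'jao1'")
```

A non-greedy quantifier consumes as few characters as it can — just enough that the remainder of the pattern still matches from where it stops; whatever follows it matches normally.
Scanning left to right: at [4:7] → "'x'"; at [11:17] → "'jao1'".
`findall` yields the raw match text (2 of them) because the pattern has no groups.

["'x'", "'jao1'"]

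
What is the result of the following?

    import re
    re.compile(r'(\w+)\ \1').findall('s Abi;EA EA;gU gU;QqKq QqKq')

A backreference is literal: `\1` must see the identical characters the first group matched.
Because there's exactly one group, `findall` drops the full match and keeps group 1 from each hit.

['EA', 'gU', 'QqKq']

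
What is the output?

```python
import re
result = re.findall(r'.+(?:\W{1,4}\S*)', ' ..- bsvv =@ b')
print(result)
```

Pattern: one or more of any character; then 1 to 4 of a non-word character, then zero or more of a non-whitespace character (non-capturing group).
With no groups in the pattern, `findall` gives back each whole match — 1 here.

[' ..- bsvv =@ b']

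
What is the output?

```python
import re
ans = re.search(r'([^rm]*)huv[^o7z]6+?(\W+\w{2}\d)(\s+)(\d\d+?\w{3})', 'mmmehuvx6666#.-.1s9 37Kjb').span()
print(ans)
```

This matches zero or more of any character except [rm] (captured); then the literal 'huv', then any character except [o7z], then one or more of the literal '6' (lazy); then one or more of a non-word character, then exactly 2 of a word character, then a digit (captured); then one or more of whitespace (captured); then a digit, then one or more of a digit (lazy), then exactly 3 of a word character (captured).
`re.search` tries every starting position until one works.
The match spans [3:25] → 'ehuvx6666#.-.1s9 37Kjb'.
Captured: group 1 = 'e', group 2 = '#.-.1s9', group 3 = ' ', group 4 = '37Kjb'.

(3, 25)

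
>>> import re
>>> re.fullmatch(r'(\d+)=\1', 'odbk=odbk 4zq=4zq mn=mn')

None

`re.fullmatch` is like wrapping the pattern in `^…$` (in single-line mode).
Here the pattern can't cover the whole string, so the call returns None.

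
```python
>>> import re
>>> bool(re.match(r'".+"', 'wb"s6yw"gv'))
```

False

`re.match` only tries the pattern at the start of the string.
Here the pattern fails at index 0, so the call returns None, and `bool(None)` is False.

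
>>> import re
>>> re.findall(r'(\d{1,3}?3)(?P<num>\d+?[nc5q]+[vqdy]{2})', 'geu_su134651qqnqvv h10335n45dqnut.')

This matches 1 to 3 of a digit (lazy), then the literal '3' (captured); then one or more of a digit (lazy), then one or more of one of [nc5q], then exactly 2 of one of [vqdy] (captured as 'num').
Scanning left to right: at [6:18] match '134651qqnqvv', groups = ('13', '4651qqnqvv').
`findall` packs the 2 group values into a tuple for every match.

[('13', '4651qqnqvv')]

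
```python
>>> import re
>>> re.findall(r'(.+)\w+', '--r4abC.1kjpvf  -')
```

Pattern: one or more of any character (captured); then one or more of a word character.
Scanning left to right: at [0:14] match '--r4abC.1kjpvf', group 1 = '--r4abC.1kjpv'.
With a single group, `findall` returns only what that group captured — 1 item.

['--r4abC.1kjpv']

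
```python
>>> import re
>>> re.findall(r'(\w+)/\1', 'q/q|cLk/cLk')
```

['q', 'cLk']

The backreference `\1` re-matches whatever the first group consumed, character for character.
Walking the string: at [0:3] match 'q/q', group 1 = 'q'; at [4:11] match 'cLk/cLk', group 1 = 'cLk'.
One capturing group, so `findall` returns just the captured substring from each match — 2 in all.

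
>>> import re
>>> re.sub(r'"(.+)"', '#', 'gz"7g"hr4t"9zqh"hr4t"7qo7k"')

'gz#'

Matches: at [2:27] → '"7g"hr4t"9zqh"hr4t"7qo7k"'.
Every occurrence is swapped for '#'.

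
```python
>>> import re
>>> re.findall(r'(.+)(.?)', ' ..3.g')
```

[(' ..3.g', '')]

The pattern matches one or more of any character (captured); then optionally any character (captured).
Matches: at [0:6] match ' ..3.g', groups = (' ..3.g', '').
Multiple groups make `findall` return tuples — one 2-tuple for the one match.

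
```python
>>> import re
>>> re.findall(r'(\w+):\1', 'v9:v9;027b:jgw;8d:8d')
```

['v9', '8d']

The backreference `\1` re-matches whatever the first group consumed, character for character.
Walking the string: at [0:5] match 'v9:v9', group 1 = 'v9'; at [15:20] match '8d:8d', group 1 = '8d'.
With a single group, `findall` returns only what that group captured — 2 items.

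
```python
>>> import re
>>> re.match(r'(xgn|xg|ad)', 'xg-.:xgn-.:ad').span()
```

(0, 2)

`match` is anchored at position 0; if the pattern doesn't fit there, it returns None.
The match spans [0:2] → 'xg'.
Captured: group 1 = 'xg'.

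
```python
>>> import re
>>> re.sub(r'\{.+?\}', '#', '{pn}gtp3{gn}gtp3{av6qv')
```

Matches: at [0:4] → '{pn}'; at [8:12] → '{gn}'.
`sub` substitutes '#' at each match site.

'#gtp3#gtp3{av6qv'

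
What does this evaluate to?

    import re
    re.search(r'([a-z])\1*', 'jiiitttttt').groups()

('j',)

The backreference `\1` re-matches whatever the first group consumed, character for character.
Unlike `match`, `search` isn't anchored — it looks for the pattern anywhere in the string.
The match spans [0:1] → 'j'.
Captured: group 1 = 'j'.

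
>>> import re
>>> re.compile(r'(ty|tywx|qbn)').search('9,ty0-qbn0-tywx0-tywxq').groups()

('ty',)

`re.search` scans for the first position where the pattern succeeds.
The match spans [2:4] → 'ty'.
Captured: group 1 = 'ty'.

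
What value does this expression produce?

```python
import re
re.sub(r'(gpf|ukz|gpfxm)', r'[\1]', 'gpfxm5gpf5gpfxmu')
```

The regex engine tests alternatives in the order written; an earlier branch that matches wins even if a later one would match more.
Matches: at [0:3] → 'gpf'; at [6:9] → 'gpf'; at [10:13] → 'gpf'.
The replacement refers to a captured group, so each match is rewritten using its own captured text.

'[gpf]xm5[gpf]5[gpf]xmu'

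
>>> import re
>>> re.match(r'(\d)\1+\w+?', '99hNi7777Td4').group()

The backreference `\1` re-matches whatever the first group consumed, character for character.
`match` is anchored at position 0; if the pattern doesn't fit there, it returns None.
The match spans [0:3] → '99h'.
Captured: group 1 = '9'.

'99h'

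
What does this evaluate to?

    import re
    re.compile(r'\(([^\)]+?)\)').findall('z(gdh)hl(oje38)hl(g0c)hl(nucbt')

['gdh', 'oje38', 'g0c']

With a single group, `findall` returns only what that group captured — 3 items.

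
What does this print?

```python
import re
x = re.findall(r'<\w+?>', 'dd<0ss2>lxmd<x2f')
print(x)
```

['<0ss2>']

Since nothing is captured, `findall` lists the 1 matched substring directly.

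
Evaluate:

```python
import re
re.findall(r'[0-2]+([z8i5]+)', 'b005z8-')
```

['5z8']

This matches one or more of a character in [0-2]; then one or more of one of [z8i5] (captured).
Walking the string: at [1:6] match '005z8', group 1 = '5z8'.
One capturing group, so `findall` returns just the captured substring from the one match — 1 in all.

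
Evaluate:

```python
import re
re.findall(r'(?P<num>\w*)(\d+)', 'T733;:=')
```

The pattern matches zero or more of a word character (captured as 'num'); then one or more of a digit (captured).
Matches: at [0:4] match 'T733', groups = ('T73', '3').
With 2 capturing groups, `findall` returns a 2-tuple per match.

[('T73', '3')]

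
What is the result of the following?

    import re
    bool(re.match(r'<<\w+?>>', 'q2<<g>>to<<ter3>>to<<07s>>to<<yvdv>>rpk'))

`match` is anchored at position 0; if the pattern doesn't fit there, it returns None.
Here position 0 doesn't satisfy it, so the call returns None, and `bool(None)` is False.

False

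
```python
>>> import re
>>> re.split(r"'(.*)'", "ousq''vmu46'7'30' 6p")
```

['ousq', "'vmu46'7'30", ' 6p']

Matches to split on: at [4:17] → "''vmu46'7'30'".
`re.split` interleaves the captured-group text with the surrounding fragments.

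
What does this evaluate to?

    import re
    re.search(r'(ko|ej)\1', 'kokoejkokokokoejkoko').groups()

`\1` has to match the exact text group 1 already captured.
Unlike `match`, `search` isn't anchored — it looks for the pattern anywhere in the string.
The match spans [0:4] → 'koko'.
Captured: group 1 = 'ko'.

('ko',)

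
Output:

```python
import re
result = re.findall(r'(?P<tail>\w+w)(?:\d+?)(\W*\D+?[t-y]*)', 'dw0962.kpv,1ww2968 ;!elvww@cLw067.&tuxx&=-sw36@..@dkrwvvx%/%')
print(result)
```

[('dw', '.k'), ('1ww', ' ;!e'), ('cLw', '.&tuxx'), ('sw', '@..@d')]

The pattern matches one or more of a word character, then the literal 'w' (captured as 'tail'); then one or more of a digit (lazy) (non-capturing group); then zero or more of a non-word character, then one or more of a non-digit (lazy), then zero or more of a character in [t-y] (captured).
Lazy quantifiers expand one character at a time until the remainder of the pattern can match.
Scanning left to right: at [0:8] match 'dw0962.k', groups = ('dw', '.k'); at [11:22] match '1ww2968 ;!e', groups = ('1ww', ' ;!e'); at [27:39] match 'cLw067.&tuxx', groups = ('cLw', '.&tuxx'); at [42:51] match 'sw36@..@d', groups = ('sw', '@..@d').
2 groups means each result is a tuple of 2 captured strings — 4 here.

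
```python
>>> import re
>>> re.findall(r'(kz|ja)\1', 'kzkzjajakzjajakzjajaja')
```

['kz', 'ja', 'ja', 'ja']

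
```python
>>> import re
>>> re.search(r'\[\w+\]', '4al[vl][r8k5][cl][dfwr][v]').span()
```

The match spans [3:7] → '[vl]'.

(3, 7)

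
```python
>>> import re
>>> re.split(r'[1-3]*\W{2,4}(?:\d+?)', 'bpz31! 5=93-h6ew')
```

Pattern: zero or more of a character in [1-3], then 2 to 4 of a non-word character; then one or more of a digit (lazy) (non-capturing group).
Matches to split on: at [3:8] → '31! 5'.
The string is cut at each match, leaving 2 pieces.

['bpz', '=93-h6ew']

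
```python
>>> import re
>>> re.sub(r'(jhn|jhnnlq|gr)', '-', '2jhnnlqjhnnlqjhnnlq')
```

'2-nlq-nlq-nlq'

Alternation isn't longest-match — the leftmost alternative that fits at this position is chosen.
Matches: at [1:4] → 'jhn'; at [7:10] → 'jhn'; at [13:16] → 'jhn'.
Each match is replaced by '-'.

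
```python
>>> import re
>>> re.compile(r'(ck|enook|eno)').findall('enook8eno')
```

`|` is ordered: at each position the engine commits to the first alternative that works.
With a single group, `findall` returns only what that group captured — 2 items.

['enook', 'eno']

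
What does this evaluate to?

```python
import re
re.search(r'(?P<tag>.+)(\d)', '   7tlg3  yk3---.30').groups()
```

The match spans [0:19] → '   7tlg3  yk3---.30'.
Captured: group 1 = '   7tlg3  yk3---.3', group 2 = '0'.

('   7tlg3  yk3---.3', '0')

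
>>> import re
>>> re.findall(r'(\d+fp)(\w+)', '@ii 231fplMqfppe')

[('231fp', 'lMqfppe')]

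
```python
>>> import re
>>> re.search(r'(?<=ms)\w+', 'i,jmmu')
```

None

The positive lookaround only admits positions where the adjacent text matches; those characters stay outside the span.
Here the pattern never matches, so the call returns None.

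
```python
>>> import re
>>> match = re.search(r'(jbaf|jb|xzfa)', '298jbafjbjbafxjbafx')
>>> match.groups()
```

Alternation tries branches left to right and keeps the first one that lets the overall match succeed at that position.
`re.search` scans for the first position where the pattern succeeds.
The match spans [3:7] → 'jbaf'.
Captured: group 1 = 'jbaf'.

('jbaf',)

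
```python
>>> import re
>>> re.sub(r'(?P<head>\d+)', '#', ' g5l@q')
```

Every occurrence is swapped for '#'.

' g#l@q'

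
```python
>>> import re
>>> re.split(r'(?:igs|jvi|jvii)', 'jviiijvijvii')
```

['', 'ii', '', 'i']

Alternation tries branches left to right and keeps the first one that lets the overall match succeed at that position.
Matches to split on: at [0:3] → 'jvi'; at [5:8] → 'jvi'; at [8:11] → 'jvi'.
The string is cut at each match, leaving 4 pieces.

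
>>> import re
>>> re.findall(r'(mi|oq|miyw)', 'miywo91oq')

['mi', 'oq']

Branches in `(...|...)` are attempted left-to-right; the first branch that allows the whole pattern to succeed is taken.
Walking the string: at [0:2] match 'mi', group 1 = 'mi'; at [7:9] match 'oq', group 1 = 'oq'.
`findall` collects group 1 from each match (2 total).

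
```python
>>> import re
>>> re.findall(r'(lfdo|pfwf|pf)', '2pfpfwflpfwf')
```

['pf', 'pfwf', 'pfwf']

`|` is ordered: at each position the engine commits to the first alternative that works.
Matches: at [1:3] match 'pf', group 1 = 'pf'; at [3:7] match 'pfwf', group 1 = 'pfwf'; at [8:12] match 'pfwf', group 1 = 'pfwf'.
With a single group, `findall` returns only what that group captured — 3 items.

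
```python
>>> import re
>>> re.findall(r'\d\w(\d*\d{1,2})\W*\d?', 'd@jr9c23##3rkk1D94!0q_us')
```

['23', '94']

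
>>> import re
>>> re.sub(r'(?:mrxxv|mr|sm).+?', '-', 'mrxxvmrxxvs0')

'-rxxvs0'

Alternation isn't longest-match — the leftmost alternative that fits at this position is chosen.
Matches: at [0:6] → 'mrxxvm'.
`sub` substitutes '-' at each match site.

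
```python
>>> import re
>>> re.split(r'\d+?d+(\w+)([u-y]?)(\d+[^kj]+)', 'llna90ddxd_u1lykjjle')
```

['llna', 'xd_u', '', '1ly', 'kjjle']

The pattern matches one or more of a digit (lazy); then one or more of a literal 'd'; then one or more of a word character (captured); then optionally a character in [u-y] (captured); then one or more of a digit, then one or more of any character except [kj] (captured).
Matches to split on: at [4:15] → '90ddxd_u1ly'.
Because the pattern has a capturing group, `split` also inserts each captured text between the pieces.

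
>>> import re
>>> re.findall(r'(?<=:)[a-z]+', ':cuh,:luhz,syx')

['cuh', 'luhz']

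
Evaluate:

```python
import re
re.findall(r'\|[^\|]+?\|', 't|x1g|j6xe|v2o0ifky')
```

['|x1g|']

Since nothing is captured, `findall` lists the 1 matched substring directly.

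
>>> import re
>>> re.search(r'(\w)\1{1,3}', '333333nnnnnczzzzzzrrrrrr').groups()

('3',)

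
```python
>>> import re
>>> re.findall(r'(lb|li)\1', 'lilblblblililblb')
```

`\1` is not a pattern — it's the concrete string captured by group 1, re-applied verbatim.
Scanning left to right: at [2:6] match 'lblb', group 1 = 'lb'; at [8:12] match 'lili', group 1 = 'li'; at [12:16] match 'lblb', group 1 = 'lb'.
Because there's exactly one group, `findall` drops the full match and keeps group 1 from each hit.

['lb', 'li', 'lb']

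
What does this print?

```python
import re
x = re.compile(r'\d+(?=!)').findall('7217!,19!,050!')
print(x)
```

['7217', '19', '050']

Lookahead/lookbehind check context without consuming it, so the matched span excludes the asserted characters.
Since nothing is captured, `findall` lists the 3 matched substrings directly.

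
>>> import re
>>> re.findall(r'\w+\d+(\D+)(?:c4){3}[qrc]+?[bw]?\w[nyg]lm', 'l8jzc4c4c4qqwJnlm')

['jz']

Because there's exactly one group, `findall` drops the full match and keeps group 1 from the one hit.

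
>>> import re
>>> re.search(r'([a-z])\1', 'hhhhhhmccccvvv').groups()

('h',)

The match spans [0:2] → 'hh'.
Captured: group 1 = 'h'.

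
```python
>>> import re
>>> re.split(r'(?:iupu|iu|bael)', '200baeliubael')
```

['200', '', '', '']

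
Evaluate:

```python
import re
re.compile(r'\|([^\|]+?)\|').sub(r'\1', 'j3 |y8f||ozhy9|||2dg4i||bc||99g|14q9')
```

'j3 y8fozhy9|2dg4ibc99g14q9'

Matches: at [3:8] → '|y8f|'; at [8:15] → '|ozhy9|'; at [16:23] → '|2dg4i|'; at [23:27] → '|bc|'; at [27:32] → '|99g|'.
`\1` in the replacement pulls in group 1's text for each match.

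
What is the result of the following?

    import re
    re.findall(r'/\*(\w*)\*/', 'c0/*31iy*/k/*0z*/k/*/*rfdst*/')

['31iy', '0z', 'rfdst']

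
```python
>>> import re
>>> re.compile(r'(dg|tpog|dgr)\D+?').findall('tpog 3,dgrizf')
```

The regex engine tests alternatives in the order written; an earlier branch that matches wins even if a later one would match more.
Matches: at [0:5] match 'tpog ', group 1 = 'tpog'; at [7:10] match 'dgr', group 1 = 'dg'.
With a single group, `findall` returns only what that group captured — 2 items.

['tpog', 'dg']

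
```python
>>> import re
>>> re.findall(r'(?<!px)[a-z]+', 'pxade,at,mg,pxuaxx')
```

The negative lookaround is zero-width — it rules out positions where the adjacent text would match, without consuming anything.
No capturing groups, so `findall` returns the 4 full match strings.

['pxade', 'at', 'mg', 'pxuaxx']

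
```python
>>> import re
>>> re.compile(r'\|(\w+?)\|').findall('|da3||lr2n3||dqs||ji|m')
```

Walking the string: at [0:5] match '|da3|', group 1 = 'da3'; at [5:12] match '|lr2n3|', group 1 = 'lr2n3'; at [12:17] match '|dqs|', group 1 = 'dqs'; at [17:21] match '|ji|', group 1 = 'ji'.
With a single group, `findall` returns only what that group captured — 4 items.

['da3', 'lr2n3', 'dqs', 'ji']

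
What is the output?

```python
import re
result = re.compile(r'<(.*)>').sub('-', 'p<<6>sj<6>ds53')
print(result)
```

Matches: at [1:10] → '<<6>sj<6>'.
`sub` substitutes '-' at each match site.

p-ds53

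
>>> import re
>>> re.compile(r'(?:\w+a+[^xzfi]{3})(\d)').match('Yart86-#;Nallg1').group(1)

'6'

Pattern: one or more of a word character, then one or more of a literal 'a', then exactly 3 of any character except [xzfi] (non-capturing group); then a digit (captured).
`re.match` won't scan ahead — the pattern has to work from the very first character.
The match spans [0:6] → 'Yart86'.
Captured: group 1 = '6'.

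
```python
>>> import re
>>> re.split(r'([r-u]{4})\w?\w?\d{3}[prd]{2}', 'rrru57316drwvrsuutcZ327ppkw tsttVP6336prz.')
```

['', 'rrru', 'wvr', 'suut', 'kw tsttVP6336prz.']

Pattern: exactly 4 of a character in [r-u] (captured); then optionally a word character; then optionally a word character, then exactly 3 of a digit, then exactly 2 of one of [prd].
Matches to split on: at [0:11] → 'rrru57316dr'; at [14:25] → 'suutcZ327pp'.
Because the pattern has a capturing group, `split` also inserts each captured text between the pieces.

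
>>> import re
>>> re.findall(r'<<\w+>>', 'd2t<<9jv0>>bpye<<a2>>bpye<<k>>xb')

['<<9jv0>>', '<<a2>>', '<<k>>']

Scanning left to right: at [3:11] → '<<9jv0>>'; at [15:21] → '<<a2>>'; at [25:30] → '<<k>>'.
`findall` yields the raw match text (3 of them) because the pattern has no groups.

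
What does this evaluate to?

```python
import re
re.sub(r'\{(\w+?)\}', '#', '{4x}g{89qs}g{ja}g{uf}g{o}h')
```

'#g#g#g#g#h'

Each match is replaced by '#'.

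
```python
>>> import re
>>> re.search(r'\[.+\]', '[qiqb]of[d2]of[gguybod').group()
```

'[qiqb]of[d2]'

The match spans [0:12] → '[qiqb]of[d2]'.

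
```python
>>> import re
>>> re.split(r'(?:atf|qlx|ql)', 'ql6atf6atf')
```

Each match becomes a cut point; 4 segments remain.

['', '6', '6', '']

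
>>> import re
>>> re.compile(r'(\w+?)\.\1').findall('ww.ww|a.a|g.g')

`\1` is not a pattern — it's the concrete string captured by group 1, re-applied verbatim.
One capturing group, so `findall` returns just the captured substring from each match — 3 in all.

['ww', 'a', 'g']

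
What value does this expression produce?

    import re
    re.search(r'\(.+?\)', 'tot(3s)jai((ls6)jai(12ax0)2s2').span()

(3, 7)

The `?` after the quantifier makes it lazy — it takes as little as possible before letting the rest of the pattern try.
Unlike `match`, `search` isn't anchored — it looks for the pattern anywhere in the string.
The match spans [3:7] → '(3s)'.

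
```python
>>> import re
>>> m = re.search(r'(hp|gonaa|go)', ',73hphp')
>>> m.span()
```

(3, 5)

`re.search` scans for the first position where the pattern succeeds.
The match spans [3:5] → 'hp'.
Captured: group 1 = 'hp'.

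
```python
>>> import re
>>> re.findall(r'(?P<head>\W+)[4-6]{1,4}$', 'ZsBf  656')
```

['  ']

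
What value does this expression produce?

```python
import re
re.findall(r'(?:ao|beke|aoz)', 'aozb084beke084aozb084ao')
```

['ao', 'beke', 'ao', 'ao']

Alternation isn't longest-match — the leftmost alternative that fits at this position is chosen.
Since nothing is captured, `findall` lists the 4 matched substrings directly.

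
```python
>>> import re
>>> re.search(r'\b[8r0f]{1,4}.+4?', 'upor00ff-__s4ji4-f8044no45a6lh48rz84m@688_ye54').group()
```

'f8044no45a6lh48rz84m@688_ye54'

Pattern: a word boundary (`\b`, zero-width); then 1 to 4 of one of [8r0f]; then one or more of any character, then optionally a literal '4'.
Unlike `match`, `search` isn't anchored — it looks for the pattern anywhere in the string.
The match spans [17:46] → 'f8044no45a6lh48rz84m@688_ye54'.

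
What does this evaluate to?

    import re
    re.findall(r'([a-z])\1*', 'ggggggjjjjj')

The backreference `\1` re-matches whatever the first group consumed, character for character.
Matches: at [0:6] match 'gggggg', group 1 = 'g'; at [6:11] match 'jjjjj', group 1 = 'j'.
`findall` collects group 1 from each match (2 total).

['g', 'j']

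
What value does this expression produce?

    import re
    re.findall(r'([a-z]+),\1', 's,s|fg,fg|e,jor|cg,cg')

['s', 'fg', 'cg']

A backreference is literal: `\1` must see the identical characters the first group matched.
Walking the string: at [0:3] match 's,s', group 1 = 's'; at [4:9] match 'fg,fg', group 1 = 'fg'; at [16:21] match 'cg,cg', group 1 = 'cg'.
One capturing group, so `findall` returns just the captured substring from each match — 3 in all.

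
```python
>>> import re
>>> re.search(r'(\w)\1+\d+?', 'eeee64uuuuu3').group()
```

A backreference is literal: `\1` must see the identical characters the first group matched.
`re.search` tries every starting position until one works.
The match spans [0:5] → 'eeee6'.
Captured: group 1 = 'e'.

'eeee6'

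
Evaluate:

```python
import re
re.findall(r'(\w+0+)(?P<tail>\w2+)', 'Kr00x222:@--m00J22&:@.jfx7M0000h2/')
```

[('Kr00', 'x222'), ('m00', 'J22'), ('jfx7M0000', 'h2')]

The pattern matches one or more of a word character, then one or more of the literal '0' (captured); then a word character, then one or more of the literal '2' (captured as 'tail').
Scanning left to right: at [0:8] match 'Kr00x222', groups = ('Kr00', 'x222'); at [12:18] match 'm00J22', groups = ('m00', 'J22'); at [22:33] match 'jfx7M0000h2', groups = ('jfx7M0000', 'h2').
`findall` packs the 2 group values into a tuple for every match.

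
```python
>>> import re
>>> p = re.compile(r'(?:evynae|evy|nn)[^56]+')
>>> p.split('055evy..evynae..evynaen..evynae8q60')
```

['055', '60']

Matches to split on: at [3:33] → 'evy..evynae..evynaen..evynae8q'.
The string is cut at each match, leaving 2 pieces.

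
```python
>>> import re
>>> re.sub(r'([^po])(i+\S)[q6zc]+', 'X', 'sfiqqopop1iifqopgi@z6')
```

This matches any character except [po] (captured); then one or more of the literal 'i', then a non-whitespace character (captured); then one or more of one of [q6zc].
Each match is replaced by 'X'.

'sXopopXopX'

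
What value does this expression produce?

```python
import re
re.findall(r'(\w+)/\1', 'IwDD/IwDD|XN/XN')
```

['IwDD', 'XN']

A backreference is literal: `\1` must see the identical characters the first group matched.
`findall` collects group 1 from each match (2 total).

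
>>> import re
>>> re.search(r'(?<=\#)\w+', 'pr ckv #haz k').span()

The positive lookaround only admits positions where the adjacent text matches; those characters stay outside the span.
The match spans [8:11] → 'haz'.

(8, 11)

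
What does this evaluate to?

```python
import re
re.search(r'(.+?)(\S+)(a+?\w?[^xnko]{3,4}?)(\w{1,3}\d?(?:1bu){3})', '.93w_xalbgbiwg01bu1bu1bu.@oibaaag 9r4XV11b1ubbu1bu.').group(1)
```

This matches one or more of any character (lazy) (captured); then one or more of a non-whitespace character (captured); then one or more of the literal 'a' (lazy), then optionally a word character, then 3 to 4 of any character except [xnko] (lazy) (captured); then 1 to 3 of a word character, then optionally a digit, then the literal '1bu' repeated 3 times (captured).
`re.search` tries every starting position until one works.
The match spans [0:24] → '.93w_xalbgbiwg01bu1bu1bu'.
Captured: group 1 = '.', group 2 = '93w_x', group 3 = 'albgb', group 4 = 'iwg01bu1bu1bu'.

'.'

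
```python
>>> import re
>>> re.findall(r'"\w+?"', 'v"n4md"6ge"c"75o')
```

['"n4md"', '"c"']

Since nothing is captured, `findall` lists the 2 matched substrings directly.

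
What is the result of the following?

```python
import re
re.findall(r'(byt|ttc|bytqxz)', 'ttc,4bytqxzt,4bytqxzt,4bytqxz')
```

Alternation isn't longest-match — the leftmost alternative that fits at this position is chosen.
Scanning left to right: at [0:3] match 'ttc', group 1 = 'ttc'; at [5:8] match 'byt', group 1 = 'byt'; at [14:17] match 'byt', group 1 = 'byt'; at [23:26] match 'byt', group 1 = 'byt'.
Because there's exactly one group, `findall` drops the full match and keeps group 1 from each hit.

['ttc', 'byt', 'byt', 'byt']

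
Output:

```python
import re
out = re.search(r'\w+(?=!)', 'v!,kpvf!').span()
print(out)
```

The positive lookaround only admits positions where the adjacent text matches; those characters stay outside the span.
The match spans [0:1] → 'v'.

(0, 1)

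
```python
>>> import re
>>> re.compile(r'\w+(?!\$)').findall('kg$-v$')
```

['k']

The negative lookahead/lookbehind blocks any match where the forbidden context is present.
Scanning left to right: at [0:1] → 'k'.
`findall` yields the raw match text (1 of them) because the pattern has no groups.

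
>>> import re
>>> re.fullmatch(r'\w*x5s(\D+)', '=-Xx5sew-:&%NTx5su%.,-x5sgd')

`re.fullmatch` requires the pattern to consume the entire string.
Here the string isn't matched end-to-end, so the call returns None.

None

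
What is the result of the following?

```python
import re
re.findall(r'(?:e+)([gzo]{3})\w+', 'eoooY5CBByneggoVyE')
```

['ooo']

Because there's exactly one group, `findall` drops the full match and keeps group 1 from the one hit.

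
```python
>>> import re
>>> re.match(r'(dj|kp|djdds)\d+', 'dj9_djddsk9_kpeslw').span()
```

(0, 3)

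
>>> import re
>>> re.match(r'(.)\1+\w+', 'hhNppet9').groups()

`\1` has to match the exact text group 1 already captured.
`match` is anchored at position 0; if the pattern doesn't fit there, it returns None.
The match spans [0:8] → 'hhNppet9'.
Captured: group 1 = 'h'.

('h',)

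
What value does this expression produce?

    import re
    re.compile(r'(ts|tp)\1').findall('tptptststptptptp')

After group 1 captures some text, `\1` only succeeds where that same text appears again.
Matches: at [0:4] match 'tptp', group 1 = 'tp'; at [4:8] match 'tsts', group 1 = 'ts'; at [8:12] match 'tptp', group 1 = 'tp'; at [12:16] match 'tptp', group 1 = 'tp'.
One capturing group, so `findall` returns just the captured substring from each match — 4 in all.

['tp', 'ts', 'tp', 'tp']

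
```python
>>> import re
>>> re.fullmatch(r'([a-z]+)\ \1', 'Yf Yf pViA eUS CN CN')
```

`re.fullmatch` is like wrapping the pattern in `^…$` (in single-line mode).
Here there's no way to consume every character, so the call returns None.

None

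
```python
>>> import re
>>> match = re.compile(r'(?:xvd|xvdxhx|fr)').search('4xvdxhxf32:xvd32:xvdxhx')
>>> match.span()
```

(1, 4)

Alternation tries branches left to right and keeps the first one that lets the overall match succeed at that position.
The match spans [1:4] → 'xvd'.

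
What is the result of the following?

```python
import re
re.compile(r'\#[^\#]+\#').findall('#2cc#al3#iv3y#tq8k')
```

Since nothing is captured, `findall` lists the 2 matched substrings directly.

['#2cc#', '#iv3y#']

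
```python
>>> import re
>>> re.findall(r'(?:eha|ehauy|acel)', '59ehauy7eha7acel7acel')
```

['eha', 'eha', 'acel', 'acel']

Alternation tries branches left to right and keeps the first one that lets the overall match succeed at that position.
Matches: at [2:5] → 'eha'; at [8:11] → 'eha'; at [12:16] → 'acel'; at [17:21] → 'acel'.
No capturing groups, so `findall` returns the 4 full match strings.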